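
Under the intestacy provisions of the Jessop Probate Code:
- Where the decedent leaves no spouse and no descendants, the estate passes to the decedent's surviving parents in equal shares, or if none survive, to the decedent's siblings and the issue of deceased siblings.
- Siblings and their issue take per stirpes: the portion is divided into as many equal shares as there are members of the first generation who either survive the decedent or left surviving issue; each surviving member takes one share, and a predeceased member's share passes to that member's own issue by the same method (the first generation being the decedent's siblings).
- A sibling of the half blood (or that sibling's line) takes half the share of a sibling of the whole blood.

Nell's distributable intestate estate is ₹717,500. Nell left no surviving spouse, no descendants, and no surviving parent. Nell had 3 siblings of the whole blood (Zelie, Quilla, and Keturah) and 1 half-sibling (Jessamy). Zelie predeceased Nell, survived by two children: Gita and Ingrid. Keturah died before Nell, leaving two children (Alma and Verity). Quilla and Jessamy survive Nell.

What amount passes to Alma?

Alma receives ₹102,500.

The entire ₹717,500 passes to the siblings and their issue.
Counting each half-blood sibling's line as half a unit, there are 7/2 units in ₹717,500, so one unit is ₹205,000. Whole-blood lines (Zelie, Quilla, and Keturah) take ₹205,000 each; half-blood lines (Jessamy) take ₹102,500 each.
Zelie's share (₹205,000) is divided into 2 shares of ₹102,500: Gita and Ingrid each take ₹102,500.
Keturah's share (₹205,000) is divided into 2 shares of ₹102,500: Alma and Verity each take ₹102,500.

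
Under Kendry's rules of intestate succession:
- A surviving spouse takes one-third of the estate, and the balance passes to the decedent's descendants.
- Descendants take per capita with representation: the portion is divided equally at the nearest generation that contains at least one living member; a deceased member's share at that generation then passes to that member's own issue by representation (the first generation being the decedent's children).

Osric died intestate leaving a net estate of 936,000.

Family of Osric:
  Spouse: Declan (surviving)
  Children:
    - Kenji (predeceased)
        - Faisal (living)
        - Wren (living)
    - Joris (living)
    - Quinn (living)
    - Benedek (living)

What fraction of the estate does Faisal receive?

Faisal receives 1/12 of the estate.

Declan takes one-third of 936,000 = 312,000. The remaining 624,000 passes to the descendants.
The descendants' portion (624,000) is divided into 4 shares of 156,000: Joris, Quinn, and Benedek each take 156,000; Kenji's 156,000 share passes to Kenji's issue.
Kenji's share (156,000) is divided into 2 shares of 78,000: Faisal and Wren each take 78,000.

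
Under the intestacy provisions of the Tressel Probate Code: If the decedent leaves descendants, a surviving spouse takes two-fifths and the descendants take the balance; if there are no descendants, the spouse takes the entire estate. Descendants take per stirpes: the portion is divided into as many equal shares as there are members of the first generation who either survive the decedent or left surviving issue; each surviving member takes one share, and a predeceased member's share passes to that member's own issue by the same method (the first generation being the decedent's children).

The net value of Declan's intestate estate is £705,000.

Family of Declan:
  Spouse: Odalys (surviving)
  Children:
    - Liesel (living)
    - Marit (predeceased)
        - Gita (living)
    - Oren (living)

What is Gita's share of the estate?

Gita receives £141,000.

Odalys takes two-fifths of £705,000 = £282,000. The remaining £423,000 passes to the descendants.
The descendants' portion (£423,000) is divided into 3 shares of £141,000: Liesel and Oren each take £141,000; Marit's £141,000 share passes to Marit's issue.
Marit's share (£141,000) passes entirely to Gita.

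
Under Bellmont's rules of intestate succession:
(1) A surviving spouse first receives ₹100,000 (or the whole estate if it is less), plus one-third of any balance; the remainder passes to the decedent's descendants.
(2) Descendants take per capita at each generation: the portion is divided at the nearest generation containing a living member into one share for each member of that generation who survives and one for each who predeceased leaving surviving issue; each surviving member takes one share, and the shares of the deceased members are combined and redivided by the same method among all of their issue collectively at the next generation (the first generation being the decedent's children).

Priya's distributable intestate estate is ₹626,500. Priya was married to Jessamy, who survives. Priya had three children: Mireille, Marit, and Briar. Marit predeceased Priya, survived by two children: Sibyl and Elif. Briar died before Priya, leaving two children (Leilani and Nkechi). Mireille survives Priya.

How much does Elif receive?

Jessamy first takes ₹100,000, leaving a balance of ₹526,500. Jessamy then takes one-third of the balance (₹175,500), for a total of ₹275,500. The remaining ₹351,000 passes to the descendants.
The descendants' portion (₹351,000) is divided at the children's generation into 3 shares of ₹117,000. Mireille takes ₹117,000. The 2 shares of the deceased (Marit and Briar) are combined into a pool of ₹234,000.
That pool (₹234,000) is divided at the grandchildren's generation equally among Sibyl, Elif, Leilani, and Nkechi: ₹58,500 each.

Elif receives ₹58,500.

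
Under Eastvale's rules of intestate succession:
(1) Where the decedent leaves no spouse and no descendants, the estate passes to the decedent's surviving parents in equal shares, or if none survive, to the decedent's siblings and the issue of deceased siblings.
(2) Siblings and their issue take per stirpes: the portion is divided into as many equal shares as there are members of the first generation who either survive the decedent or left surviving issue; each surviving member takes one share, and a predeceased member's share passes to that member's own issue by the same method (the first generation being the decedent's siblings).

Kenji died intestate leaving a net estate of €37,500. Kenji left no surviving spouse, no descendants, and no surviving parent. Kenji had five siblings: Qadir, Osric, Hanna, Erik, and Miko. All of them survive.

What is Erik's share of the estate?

The entire €37,500 passes to the siblings and their issue.
That amount (€37,500) is divided into 5 shares of €7,500: Qadir, Osric, Hanna, Erik, and Miko each take €7,500.

Erik receives €7,500.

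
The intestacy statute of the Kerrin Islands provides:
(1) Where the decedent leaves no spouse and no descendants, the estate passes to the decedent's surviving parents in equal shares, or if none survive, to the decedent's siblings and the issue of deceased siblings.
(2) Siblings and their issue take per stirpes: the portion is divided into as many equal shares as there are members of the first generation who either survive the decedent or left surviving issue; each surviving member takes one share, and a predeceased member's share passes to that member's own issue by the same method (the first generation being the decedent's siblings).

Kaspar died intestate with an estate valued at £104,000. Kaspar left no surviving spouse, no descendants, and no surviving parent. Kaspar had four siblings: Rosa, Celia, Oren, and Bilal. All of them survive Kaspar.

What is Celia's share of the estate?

The entire £104,000 passes to the siblings and their issue.
That amount (£104,000) is divided into 4 shares of £26,000: Rosa, Celia, Oren, and Bilal each take £26,000.

Celia receives £26,000.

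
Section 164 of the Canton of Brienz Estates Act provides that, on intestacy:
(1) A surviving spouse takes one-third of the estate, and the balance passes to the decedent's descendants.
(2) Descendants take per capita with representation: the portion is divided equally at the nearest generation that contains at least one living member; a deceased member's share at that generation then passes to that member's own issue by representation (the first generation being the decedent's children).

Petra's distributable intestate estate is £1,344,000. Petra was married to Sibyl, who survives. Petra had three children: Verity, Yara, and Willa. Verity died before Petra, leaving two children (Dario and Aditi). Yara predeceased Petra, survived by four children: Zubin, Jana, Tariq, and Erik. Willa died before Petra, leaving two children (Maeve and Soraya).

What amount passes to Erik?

Erik receives £112,000.

Sibyl takes one-third of £1,344,000 = £448,000. The remaining £896,000 passes to the descendants.
No child survives, so the initial division is made at the grandchildren's generation.
The descendants' portion (£896,000) is divided into 8 shares of £112,000: Dario, Aditi, Zubin, Jana, Tariq, Erik, Maeve, and Soraya each take £112,000.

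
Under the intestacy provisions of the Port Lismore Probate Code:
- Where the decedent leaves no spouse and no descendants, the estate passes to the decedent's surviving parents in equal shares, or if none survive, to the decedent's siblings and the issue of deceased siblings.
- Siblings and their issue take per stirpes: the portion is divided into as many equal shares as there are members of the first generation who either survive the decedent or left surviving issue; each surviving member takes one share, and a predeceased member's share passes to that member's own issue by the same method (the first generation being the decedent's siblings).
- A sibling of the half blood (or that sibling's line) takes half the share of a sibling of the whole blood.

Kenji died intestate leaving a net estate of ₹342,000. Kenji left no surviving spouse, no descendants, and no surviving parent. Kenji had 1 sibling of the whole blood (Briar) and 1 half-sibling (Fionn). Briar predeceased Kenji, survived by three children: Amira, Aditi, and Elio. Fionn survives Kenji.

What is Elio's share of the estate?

The entire ₹342,000 passes to the siblings and their issue.
Counting each half-blood sibling's line as half a unit, there are 3/2 units in ₹342,000, so one unit is ₹228,000. Whole-blood lines (Briar) take ₹228,000 each; half-blood lines (Fionn) take ₹114,000 each.
Briar's share (₹228,000) is divided into 3 shares of ₹76,000: Amira, Aditi, and Elio each take ₹76,000.

Elio receives ₹76,000.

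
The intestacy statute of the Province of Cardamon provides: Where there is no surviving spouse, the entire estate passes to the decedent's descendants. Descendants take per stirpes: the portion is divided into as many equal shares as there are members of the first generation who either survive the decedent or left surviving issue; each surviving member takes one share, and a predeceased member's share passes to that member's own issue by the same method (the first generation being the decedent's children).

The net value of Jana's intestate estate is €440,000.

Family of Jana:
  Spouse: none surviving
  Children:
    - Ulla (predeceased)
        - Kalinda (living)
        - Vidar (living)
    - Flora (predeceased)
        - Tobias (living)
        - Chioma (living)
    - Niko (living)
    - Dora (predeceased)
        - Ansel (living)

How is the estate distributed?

The entire €440,000 passes to the descendants.
That amount (€440,000) is divided into 4 shares of €110,000: Niko takes €110,000; Ulla's €110,000 share passes to Ulla's issue; Flora's €110,000 share passes to Flora's issue; Dora's €110,000 share passes to Dora's issue.
Ulla's share (€110,000) is divided into 2 shares of €55,000: Kalinda and Vidar each take €55,000.
Flora's share (€110,000) is divided into 2 shares of €55,000: Tobias and Chioma each take €55,000.
Dora's share (€110,000) passes entirely to Ansel.

Kalinda: €55,000; Vidar: €55,000; Tobias: €55,000; Chioma: €55,000; Niko: €110,000; Ansel: €110,000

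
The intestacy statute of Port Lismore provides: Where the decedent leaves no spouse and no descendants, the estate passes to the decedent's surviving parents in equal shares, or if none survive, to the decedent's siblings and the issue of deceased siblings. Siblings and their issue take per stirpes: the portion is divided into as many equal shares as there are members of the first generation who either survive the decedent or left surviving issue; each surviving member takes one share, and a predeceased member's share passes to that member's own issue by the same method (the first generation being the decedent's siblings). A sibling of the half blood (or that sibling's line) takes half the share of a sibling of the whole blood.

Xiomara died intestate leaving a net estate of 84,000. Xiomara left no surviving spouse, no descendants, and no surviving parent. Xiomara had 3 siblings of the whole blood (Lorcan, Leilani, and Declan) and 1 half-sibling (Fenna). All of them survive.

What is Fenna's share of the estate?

Fenna receives 12,000.

The entire 84,000 passes to the siblings and their issue.
Counting each half-blood sibling's line as half a unit, there are 7/2 units in 84,000, so one unit is 24,000. Whole-blood lines (Lorcan, Leilani, and Declan) take 24,000 each; half-blood lines (Fenna) take 12,000 each.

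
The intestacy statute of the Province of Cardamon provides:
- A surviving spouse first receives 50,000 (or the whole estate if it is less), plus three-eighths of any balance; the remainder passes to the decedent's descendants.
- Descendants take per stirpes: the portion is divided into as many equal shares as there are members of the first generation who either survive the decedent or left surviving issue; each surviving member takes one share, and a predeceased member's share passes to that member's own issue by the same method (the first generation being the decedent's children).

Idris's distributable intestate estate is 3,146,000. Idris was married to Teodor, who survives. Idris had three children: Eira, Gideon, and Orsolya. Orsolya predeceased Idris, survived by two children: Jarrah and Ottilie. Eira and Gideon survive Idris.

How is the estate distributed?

Teodor: 1,211,000; Eira: 645,000; Gideon: 645,000; Jarrah: 322,500; Ottilie: 322,500

Teodor first takes 50,000, leaving a balance of 3,096,000. Teodor then takes three-eighths of the balance (1,161,000), for a total of 1,211,000. The remaining 1,935,000 passes to the descendants.
The descendants' portion (1,935,000) is divided into 3 shares of 645,000: Eira and Gideon each take 645,000; Orsolya's 645,000 share passes to Orsolya's issue.
Orsolya's share (645,000) is divided into 2 shares of 322,500: Jarrah and Ottilie each take 322,500.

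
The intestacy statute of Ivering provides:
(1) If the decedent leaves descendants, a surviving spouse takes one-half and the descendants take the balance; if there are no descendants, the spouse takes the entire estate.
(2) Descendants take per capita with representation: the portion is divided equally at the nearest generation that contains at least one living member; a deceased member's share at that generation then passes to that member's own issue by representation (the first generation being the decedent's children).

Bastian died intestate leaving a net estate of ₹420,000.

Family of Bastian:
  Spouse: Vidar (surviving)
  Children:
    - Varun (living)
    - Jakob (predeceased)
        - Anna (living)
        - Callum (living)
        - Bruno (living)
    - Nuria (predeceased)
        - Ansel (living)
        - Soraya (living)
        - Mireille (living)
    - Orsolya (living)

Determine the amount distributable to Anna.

Anna receives ₹17,500.

Vidar takes one-half of ₹420,000 = ₹210,000. The remaining ₹210,000 passes to the descendants.
The descendants' portion (₹210,000) is divided into 4 shares of ₹52,500: Varun and Orsolya each take ₹52,500; Jakob's ₹52,500 share passes to Jakob's issue; Nuria's ₹52,500 share passes to Nuria's issue.
Jakob's share (₹52,500) is divided into 3 shares of ₹17,500: Anna, Callum, and Bruno each take ₹17,500.
Nuria's share (₹52,500) is divided into 3 shares of ₹17,500: Ansel, Soraya, and Mireille each take ₹17,500.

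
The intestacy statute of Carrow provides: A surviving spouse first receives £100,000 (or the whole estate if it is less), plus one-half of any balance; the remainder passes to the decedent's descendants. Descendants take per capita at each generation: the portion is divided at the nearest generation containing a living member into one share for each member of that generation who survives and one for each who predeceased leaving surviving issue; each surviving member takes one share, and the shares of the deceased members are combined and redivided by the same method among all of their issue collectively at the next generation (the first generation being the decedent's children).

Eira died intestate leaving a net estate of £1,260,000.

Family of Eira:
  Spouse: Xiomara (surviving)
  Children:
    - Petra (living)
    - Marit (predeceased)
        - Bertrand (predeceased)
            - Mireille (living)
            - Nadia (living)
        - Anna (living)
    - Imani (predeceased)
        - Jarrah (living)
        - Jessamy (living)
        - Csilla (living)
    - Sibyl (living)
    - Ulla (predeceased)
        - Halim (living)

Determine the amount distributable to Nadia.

Nadia receives £29,000.

Xiomara first takes £100,000, leaving a balance of £1,160,000. Xiomara then takes one-half of the balance (£580,000), for a total of £680,000. The remaining £580,000 passes to the descendants.
The descendants' portion (£580,000) is divided at the children's generation into 5 shares of £116,000. Petra and Sibyl each take £116,000. The 3 shares of the deceased (Marit, Imani, and Ulla) are combined into a pool of £348,000.
That pool (£348,000) is divided at the grandchildren's generation into 6 shares of £58,000. Anna, Jarrah, Jessamy, Csilla, and Halim each take £58,000. The remaining share for the deceased Bertrand (£58,000) is carried to the next generation.
That pool (£58,000) is divided at the great-grandchildren's generation equally among Mireille and Nadia: £29,000 each.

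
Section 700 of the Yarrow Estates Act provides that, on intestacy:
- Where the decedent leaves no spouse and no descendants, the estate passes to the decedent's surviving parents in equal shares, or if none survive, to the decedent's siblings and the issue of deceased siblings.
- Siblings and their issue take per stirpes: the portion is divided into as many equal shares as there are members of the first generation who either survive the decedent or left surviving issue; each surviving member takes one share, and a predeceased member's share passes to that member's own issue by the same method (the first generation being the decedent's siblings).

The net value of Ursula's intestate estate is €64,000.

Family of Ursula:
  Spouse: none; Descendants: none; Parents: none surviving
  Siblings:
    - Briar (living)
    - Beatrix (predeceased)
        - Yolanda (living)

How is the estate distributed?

The entire €64,000 passes to the siblings and their issue.
That amount (€64,000) is divided into 2 shares of €32,000: Briar takes €32,000; Beatrix's €32,000 share passes to Beatrix's issue.
Beatrix's share (€32,000) passes entirely to Yolanda.

Briar: €32,000; Yolanda: €32,000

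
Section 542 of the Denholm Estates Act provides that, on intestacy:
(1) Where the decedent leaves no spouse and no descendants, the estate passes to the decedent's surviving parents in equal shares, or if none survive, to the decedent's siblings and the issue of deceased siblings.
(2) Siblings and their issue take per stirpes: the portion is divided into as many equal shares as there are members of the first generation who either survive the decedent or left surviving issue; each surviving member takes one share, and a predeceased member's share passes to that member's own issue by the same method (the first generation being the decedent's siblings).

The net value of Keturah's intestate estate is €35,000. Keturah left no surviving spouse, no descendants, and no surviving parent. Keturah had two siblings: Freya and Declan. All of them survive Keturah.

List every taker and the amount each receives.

The entire €35,000 passes to the siblings and their issue.
That amount (€35,000) is divided into 2 shares of €17,500: Freya and Declan each take €17,500.

Freya: €17,500; Declan: €17,500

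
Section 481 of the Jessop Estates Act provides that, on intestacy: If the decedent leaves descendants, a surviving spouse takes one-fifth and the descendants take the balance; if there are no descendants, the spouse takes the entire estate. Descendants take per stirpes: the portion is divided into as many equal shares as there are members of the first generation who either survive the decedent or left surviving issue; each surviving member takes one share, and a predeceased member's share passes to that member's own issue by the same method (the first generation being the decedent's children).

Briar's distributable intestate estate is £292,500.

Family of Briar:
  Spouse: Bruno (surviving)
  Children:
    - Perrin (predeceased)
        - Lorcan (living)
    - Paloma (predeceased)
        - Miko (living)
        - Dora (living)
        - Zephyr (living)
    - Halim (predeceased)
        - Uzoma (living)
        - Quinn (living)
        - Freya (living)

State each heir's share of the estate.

Bruno takes one-fifth of £292,500 = £58,500. The remaining £234,000 passes to the descendants.
The descendants' portion (£234,000) is divided into 3 shares of £78,000: Perrin's £78,000 share passes to Perrin's issue; Paloma's £78,000 share passes to Paloma's issue; Halim's £78,000 share passes to Halim's issue.
Perrin's share (£78,000) passes entirely to Lorcan.
Paloma's share (£78,000) is divided into 3 shares of £26,000: Miko, Dora, and Zephyr each take £26,000.
Halim's share (£78,000) is divided into 3 shares of £26,000: Uzoma, Quinn, and Freya each take £26,000.

Bruno: £58,500; Lorcan: £78,000; Miko: £26,000; Dora: £26,000; Zephyr: £26,000; Uzoma: £26,000; Quinn: £26,000; Freya: £26,000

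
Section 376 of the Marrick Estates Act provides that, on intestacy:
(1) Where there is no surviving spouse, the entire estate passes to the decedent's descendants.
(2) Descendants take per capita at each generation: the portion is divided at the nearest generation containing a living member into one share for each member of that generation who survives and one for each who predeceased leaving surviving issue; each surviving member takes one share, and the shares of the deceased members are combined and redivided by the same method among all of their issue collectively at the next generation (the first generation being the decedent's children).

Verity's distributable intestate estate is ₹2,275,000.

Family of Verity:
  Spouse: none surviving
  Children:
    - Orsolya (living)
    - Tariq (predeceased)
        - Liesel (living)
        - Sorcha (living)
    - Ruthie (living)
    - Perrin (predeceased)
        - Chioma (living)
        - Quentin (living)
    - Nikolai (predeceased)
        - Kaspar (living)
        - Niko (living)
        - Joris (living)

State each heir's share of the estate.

The entire ₹2,275,000 passes to the descendants.
That amount (₹2,275,000) is divided at the children's generation into 5 shares of ₹455,000. Orsolya and Ruthie each take ₹455,000. The 3 shares of the deceased (Tariq, Perrin, and Nikolai) are combined into a pool of ₹1,365,000.
That pool (₹1,365,000) is divided at the grandchildren's generation equally among Liesel, Sorcha, Chioma, Quentin, Kaspar, Niko, and Joris: ₹195,000 each.

Orsolya: ₹455,000; Liesel: ₹195,000; Sorcha: ₹195,000; Ruthie: ₹455,000; Chioma: ₹195,000; Quentin: ₹195,000; Kaspar: ₹195,000; Niko: ₹195,000; Joris: ₹195,000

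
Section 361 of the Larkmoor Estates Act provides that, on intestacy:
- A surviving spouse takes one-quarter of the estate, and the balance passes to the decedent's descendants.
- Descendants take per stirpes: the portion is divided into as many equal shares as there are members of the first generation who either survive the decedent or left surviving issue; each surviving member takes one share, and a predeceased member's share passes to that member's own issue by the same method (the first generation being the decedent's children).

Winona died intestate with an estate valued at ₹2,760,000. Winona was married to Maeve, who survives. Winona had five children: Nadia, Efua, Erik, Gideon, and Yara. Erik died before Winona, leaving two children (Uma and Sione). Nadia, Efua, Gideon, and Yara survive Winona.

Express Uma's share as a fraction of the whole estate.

Maeve takes one-quarter of ₹2,760,000 = ₹690,000. The remaining ₹2,070,000 passes to the descendants.
The descendants' portion (₹2,070,000) is divided into 5 shares of ₹414,000: Nadia, Efua, Gideon, and Yara each take ₹414,000; Erik's ₹414,000 share passes to Erik's issue.
Erik's share (₹414,000) is divided into 2 shares of ₹207,000: Uma and Sione each take ₹207,000.

Uma receives 3/40 of the estate.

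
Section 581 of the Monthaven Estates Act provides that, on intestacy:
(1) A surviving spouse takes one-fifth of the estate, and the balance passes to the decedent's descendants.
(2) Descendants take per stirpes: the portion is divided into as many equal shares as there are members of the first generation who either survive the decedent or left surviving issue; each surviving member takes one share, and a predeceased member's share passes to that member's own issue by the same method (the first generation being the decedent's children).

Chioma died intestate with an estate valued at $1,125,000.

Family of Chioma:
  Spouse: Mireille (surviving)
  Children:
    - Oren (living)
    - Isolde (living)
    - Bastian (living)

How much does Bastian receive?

Mireille takes one-fifth of $1,125,000 = $225,000. The remaining $900,000 passes to the descendants.
The descendants' portion ($900,000) is divided into 3 shares of $300,000: Oren, Isolde, and Bastian each take $300,000.

Bastian receives $300,000.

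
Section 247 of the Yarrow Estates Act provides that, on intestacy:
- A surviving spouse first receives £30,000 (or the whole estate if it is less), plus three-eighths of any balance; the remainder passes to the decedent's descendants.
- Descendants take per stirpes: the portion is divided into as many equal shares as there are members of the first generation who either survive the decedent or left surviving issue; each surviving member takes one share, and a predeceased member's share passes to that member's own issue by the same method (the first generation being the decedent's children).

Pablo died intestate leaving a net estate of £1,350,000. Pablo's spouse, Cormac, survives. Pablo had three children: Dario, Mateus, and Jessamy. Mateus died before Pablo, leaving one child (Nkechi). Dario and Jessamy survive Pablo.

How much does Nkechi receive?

Cormac first takes £30,000, leaving a balance of £1,320,000. Cormac then takes three-eighths of the balance (£495,000), for a total of £525,000. The remaining £825,000 passes to the descendants.
The descendants' portion (£825,000) is divided into 3 shares of £275,000: Dario and Jessamy each take £275,000; Mateus's £275,000 share passes to Mateus's issue.
Mateus's share (£275,000) passes entirely to Nkechi.

Nkechi receives £275,000.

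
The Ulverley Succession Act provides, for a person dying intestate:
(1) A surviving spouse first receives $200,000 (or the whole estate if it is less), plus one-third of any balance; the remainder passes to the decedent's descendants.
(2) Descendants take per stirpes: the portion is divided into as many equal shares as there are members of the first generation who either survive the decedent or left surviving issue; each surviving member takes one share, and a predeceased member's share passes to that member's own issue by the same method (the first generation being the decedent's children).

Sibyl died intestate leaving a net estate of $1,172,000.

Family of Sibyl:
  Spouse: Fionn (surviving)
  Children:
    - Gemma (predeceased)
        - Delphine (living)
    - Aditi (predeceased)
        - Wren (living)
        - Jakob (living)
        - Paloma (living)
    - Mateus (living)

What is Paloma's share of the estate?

Fionn first takes $200,000, leaving a balance of $972,000. Fionn then takes one-third of the balance ($324,000), for a total of $524,000. The remaining $648,000 passes to the descendants.
The descendants' portion ($648,000) is divided into 3 shares of $216,000: Mateus takes $216,000; Gemma's $216,000 share passes to Gemma's issue; Aditi's $216,000 share passes to Aditi's issue.
Gemma's share ($216,000) passes entirely to Delphine.
Aditi's share ($216,000) is divided into 3 shares of $72,000: Wren, Jakob, and Paloma each take $72,000.

Paloma receives $72,000.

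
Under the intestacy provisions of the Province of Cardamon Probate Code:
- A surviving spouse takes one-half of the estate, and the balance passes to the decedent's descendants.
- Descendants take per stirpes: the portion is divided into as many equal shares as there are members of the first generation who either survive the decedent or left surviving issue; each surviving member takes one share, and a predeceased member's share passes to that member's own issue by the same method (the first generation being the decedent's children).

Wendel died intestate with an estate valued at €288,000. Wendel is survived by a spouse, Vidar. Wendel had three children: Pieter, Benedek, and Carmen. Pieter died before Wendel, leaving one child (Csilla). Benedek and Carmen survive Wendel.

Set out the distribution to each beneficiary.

Vidar takes one-half of €288,000 = €144,000. The remaining €144,000 passes to the descendants.
The descendants' portion (€144,000) is divided into 3 shares of €48,000: Benedek and Carmen each take €48,000; Pieter's €48,000 share passes to Pieter's issue.
Pieter's share (€48,000) passes entirely to Csilla.

Vidar: €144,000; Csilla: €48,000; Benedek: €48,000; Carmen: €48,000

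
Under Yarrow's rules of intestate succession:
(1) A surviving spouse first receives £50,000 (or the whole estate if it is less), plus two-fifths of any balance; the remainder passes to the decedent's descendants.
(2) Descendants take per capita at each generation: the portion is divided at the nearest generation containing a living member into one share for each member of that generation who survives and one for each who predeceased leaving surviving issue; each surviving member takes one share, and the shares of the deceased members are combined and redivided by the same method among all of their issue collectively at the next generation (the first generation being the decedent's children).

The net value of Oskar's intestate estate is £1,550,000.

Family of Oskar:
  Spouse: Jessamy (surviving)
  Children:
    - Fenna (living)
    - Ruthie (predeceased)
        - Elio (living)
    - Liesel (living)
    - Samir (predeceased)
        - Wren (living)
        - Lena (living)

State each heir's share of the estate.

Jessamy: £650,000; Fenna: £225,000; Elio: £150,000; Liesel: £225,000; Wren: £150,000; Lena: £150,000

Jessamy first takes £50,000, leaving a balance of £1,500,000. Jessamy then takes two-fifths of the balance (£600,000), for a total of £650,000. The remaining £900,000 passes to the descendants.
The descendants' portion (£900,000) is divided at the children's generation into 4 shares of £225,000. Fenna and Liesel each take £225,000. The 2 shares of the deceased (Ruthie and Samir) are combined into a pool of £450,000.
That pool (£450,000) is divided at the grandchildren's generation equally among Elio, Wren, and Lena: £150,000 each.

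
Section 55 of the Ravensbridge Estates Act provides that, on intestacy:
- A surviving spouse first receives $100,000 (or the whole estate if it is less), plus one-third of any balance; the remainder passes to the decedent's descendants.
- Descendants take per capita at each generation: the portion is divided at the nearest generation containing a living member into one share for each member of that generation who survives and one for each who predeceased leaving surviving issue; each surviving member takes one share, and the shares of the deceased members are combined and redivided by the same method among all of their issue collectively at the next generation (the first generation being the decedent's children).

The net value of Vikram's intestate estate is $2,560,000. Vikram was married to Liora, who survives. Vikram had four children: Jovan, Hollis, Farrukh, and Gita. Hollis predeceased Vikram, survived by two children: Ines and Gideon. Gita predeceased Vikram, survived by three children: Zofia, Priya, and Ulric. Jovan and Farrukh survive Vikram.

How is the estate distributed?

Liora first takes $100,000, leaving a balance of $2,460,000. Liora then takes one-third of the balance ($820,000), for a total of $920,000. The remaining $1,640,000 passes to the descendants.
The descendants' portion ($1,640,000) is divided at the children's generation into 4 shares of $410,000. Jovan and Farrukh each take $410,000. The 2 shares of the deceased (Hollis and Gita) are combined into a pool of $820,000.
That pool ($820,000) is divided at the grandchildren's generation equally among Ines, Gideon, Zofia, Priya, and Ulric: $164,000 each.

Liora: $920,000; Jovan: $410,000; Ines: $164,000; Gideon: $164,000; Farrukh: $410,000; Zofia: $164,000; Priya: $164,000; Ulric: $164,000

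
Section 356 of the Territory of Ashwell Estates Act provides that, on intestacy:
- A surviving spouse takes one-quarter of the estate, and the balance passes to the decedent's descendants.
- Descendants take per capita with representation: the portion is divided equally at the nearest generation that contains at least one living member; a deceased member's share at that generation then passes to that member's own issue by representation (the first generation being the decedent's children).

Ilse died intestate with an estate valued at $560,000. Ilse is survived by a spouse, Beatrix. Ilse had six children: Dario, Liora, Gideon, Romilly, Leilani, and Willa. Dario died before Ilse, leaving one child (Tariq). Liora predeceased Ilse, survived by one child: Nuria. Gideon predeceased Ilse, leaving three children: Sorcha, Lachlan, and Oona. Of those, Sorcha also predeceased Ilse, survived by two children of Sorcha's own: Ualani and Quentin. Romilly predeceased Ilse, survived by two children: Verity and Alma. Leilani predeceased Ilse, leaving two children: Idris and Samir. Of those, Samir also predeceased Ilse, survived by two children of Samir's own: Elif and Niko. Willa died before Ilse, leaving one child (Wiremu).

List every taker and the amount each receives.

Beatrix: $140,000; Tariq: $42,000; Nuria: $42,000; Ualani: $21,000; Quentin: $21,000; Lachlan: $42,000; Oona: $42,000; Verity: $42,000; Alma: $42,000; Idris: $42,000; Elif: $21,000; Niko: $21,000; Wiremu: $42,000

Beatrix takes one-quarter of $560,000 = $140,000. The remaining $420,000 passes to the descendants.
No child survives, so the initial division is made at the grandchildren's generation.
The descendants' portion ($420,000) is divided into 10 shares of $42,000: Tariq, Nuria, Lachlan, Oona, Verity, Alma, Idris, and Wiremu each take $42,000; Sorcha's $42,000 share passes to Sorcha's issue; Samir's $42,000 share passes to Samir's issue.
Sorcha's share ($42,000) is divided into 2 shares of $21,000: Ualani and Quentin each take $21,000.
Samir's share ($42,000) is divided into 2 shares of $21,000: Elif and Niko each take $21,000.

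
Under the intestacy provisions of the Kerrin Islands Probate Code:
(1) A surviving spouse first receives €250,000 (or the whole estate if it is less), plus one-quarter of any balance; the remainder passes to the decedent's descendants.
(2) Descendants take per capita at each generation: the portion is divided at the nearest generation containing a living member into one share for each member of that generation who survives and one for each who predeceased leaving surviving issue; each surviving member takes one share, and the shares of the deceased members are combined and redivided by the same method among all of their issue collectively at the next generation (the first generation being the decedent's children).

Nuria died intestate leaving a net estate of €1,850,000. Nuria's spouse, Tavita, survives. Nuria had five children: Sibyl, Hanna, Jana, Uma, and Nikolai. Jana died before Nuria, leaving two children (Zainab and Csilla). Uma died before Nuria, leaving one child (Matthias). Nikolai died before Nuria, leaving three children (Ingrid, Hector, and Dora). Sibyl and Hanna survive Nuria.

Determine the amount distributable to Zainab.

Tavita first takes €250,000, leaving a balance of €1,600,000. Tavita then takes one-quarter of the balance (€400,000), for a total of €650,000. The remaining €1,200,000 passes to the descendants.
The descendants' portion (€1,200,000) is divided at the children's generation into 5 shares of €240,000. Sibyl and Hanna each take €240,000. The 3 shares of the deceased (Jana, Uma, and Nikolai) are combined into a pool of €720,000.
That pool (€720,000) is divided at the grandchildren's generation equally among Zainab, Csilla, Matthias, Ingrid, Hector, and Dora: €120,000 each.

Zainab receives €120,000.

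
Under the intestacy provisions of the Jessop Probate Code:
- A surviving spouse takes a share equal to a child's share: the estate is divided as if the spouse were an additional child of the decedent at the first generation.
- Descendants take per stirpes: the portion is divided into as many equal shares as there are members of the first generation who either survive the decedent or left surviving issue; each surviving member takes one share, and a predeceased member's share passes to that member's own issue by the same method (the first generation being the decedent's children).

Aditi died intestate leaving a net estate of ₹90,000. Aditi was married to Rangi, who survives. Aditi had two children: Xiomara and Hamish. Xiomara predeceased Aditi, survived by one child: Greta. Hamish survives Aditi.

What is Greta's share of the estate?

The spouse counts as an additional share at the children's level, so there are 3 primary shares of ₹30,000. Rangi takes one such share (₹30,000).
The children's combined portion (₹60,000) is divided into 2 shares of ₹30,000: Hamish takes ₹30,000; Xiomara's ₹30,000 share passes to Xiomara's issue.
Xiomara's share (₹30,000) passes entirely to Greta.

Greta receives ₹30,000.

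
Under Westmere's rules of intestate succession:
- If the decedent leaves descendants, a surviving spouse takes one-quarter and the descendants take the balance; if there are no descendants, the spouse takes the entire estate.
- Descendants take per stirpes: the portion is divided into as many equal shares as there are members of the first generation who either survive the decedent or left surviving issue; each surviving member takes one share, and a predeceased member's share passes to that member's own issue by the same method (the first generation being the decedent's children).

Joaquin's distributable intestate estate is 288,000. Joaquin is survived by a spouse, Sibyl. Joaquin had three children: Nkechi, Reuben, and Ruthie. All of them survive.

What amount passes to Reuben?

Reuben receives 72,000.

Sibyl takes one-quarter of 288,000 = 72,000. The remaining 216,000 passes to the descendants.
The descendants' portion (216,000) is divided into 3 shares of 72,000: Nkechi, Reuben, and Ruthie each take 72,000.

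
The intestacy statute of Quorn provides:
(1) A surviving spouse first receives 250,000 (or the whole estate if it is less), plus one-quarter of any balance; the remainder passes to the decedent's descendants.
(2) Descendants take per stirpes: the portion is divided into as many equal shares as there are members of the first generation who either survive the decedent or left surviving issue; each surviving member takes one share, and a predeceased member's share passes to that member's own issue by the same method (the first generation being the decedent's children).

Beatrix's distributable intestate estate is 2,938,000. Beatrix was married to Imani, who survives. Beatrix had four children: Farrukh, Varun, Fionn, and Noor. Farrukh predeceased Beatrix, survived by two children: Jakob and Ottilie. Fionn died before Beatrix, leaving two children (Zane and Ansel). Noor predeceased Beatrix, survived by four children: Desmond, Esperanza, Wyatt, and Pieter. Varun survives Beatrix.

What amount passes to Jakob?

Jakob receives 252,000.

Imani first takes 250,000, leaving a balance of 2,688,000. Imani then takes one-quarter of the balance (672,000), for a total of 922,000. The remaining 2,016,000 passes to the descendants.
The descendants' portion (2,016,000) is divided into 4 shares of 504,000: Varun takes 504,000; Farrukh's 504,000 share passes to Farrukh's issue; Fionn's 504,000 share passes to Fionn's issue; Noor's 504,000 share passes to Noor's issue.
Farrukh's share (504,000) is divided into 2 shares of 252,000: Jakob and Ottilie each take 252,000.
Fionn's share (504,000) is divided into 2 shares of 252,000: Zane and Ansel each take 252,000.
Noor's share (504,000) is divided into 4 shares of 126,000: Desmond, Esperanza, Wyatt, and Pieter each take 126,000.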